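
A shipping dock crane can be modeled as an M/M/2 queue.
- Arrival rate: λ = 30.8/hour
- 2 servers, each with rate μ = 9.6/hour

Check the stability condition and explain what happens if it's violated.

Stability requires ρ = λ/(cμ) < 1
ρ = 30.8/(2 × 9.6) = 30.8/19.20 = 1.6042
Since 1.6042 ≥ 1, the system is UNSTABLE.
Need c > λ/μ = 30.8/9.6 = 3.21.
Minimum servers needed: c = 4.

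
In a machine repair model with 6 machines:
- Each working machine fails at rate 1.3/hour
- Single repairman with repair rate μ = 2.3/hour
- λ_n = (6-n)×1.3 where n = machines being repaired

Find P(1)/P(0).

P(1)/P(0) = ∏_{i=0}^{1-1} λ_i/μ_{i+1}
= (6-0)×1.3/2.3
= 3.3913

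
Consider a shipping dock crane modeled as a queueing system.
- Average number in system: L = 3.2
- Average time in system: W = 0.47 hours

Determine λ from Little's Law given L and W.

Little's Law: L = λW, so λ = L/W
λ = 3.2/0.47 = 6.8085 containers/hour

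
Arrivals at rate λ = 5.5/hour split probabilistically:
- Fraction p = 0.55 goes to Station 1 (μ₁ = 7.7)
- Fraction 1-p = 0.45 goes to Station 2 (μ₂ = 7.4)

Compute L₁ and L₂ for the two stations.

Effective rates: λ₁ = 5.5×0.55 = 3.025, λ₂ = 5.5×0.45 = 2.475
Station 1: ρ₁ = 3.025/7.7 = 0.39286, L₁ = ρ₁/(1-ρ₁) = 0.39286/(1-0.39286) = 0.6471
Station 2: ρ₂ = 2.475/7.4 = 0.33446, L₂ = ρ₂/(1-ρ₂) = 0.33446/(1-0.33446) = 0.5025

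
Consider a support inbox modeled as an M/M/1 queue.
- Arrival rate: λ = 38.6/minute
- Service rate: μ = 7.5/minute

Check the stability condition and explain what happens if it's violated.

Stability requires ρ = λ/(cμ) < 1
ρ = 38.6/(1 × 7.5) = 38.6/7.50 = 5.1467
Since 5.1467 ≥ 1, the system is UNSTABLE.
Queue grows without bound. Need μ > λ = 38.6.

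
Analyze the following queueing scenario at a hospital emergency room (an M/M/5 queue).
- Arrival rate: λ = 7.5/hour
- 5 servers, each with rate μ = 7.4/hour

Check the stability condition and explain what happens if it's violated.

Stability requires ρ = λ/(cμ) < 1
ρ = 7.5/(5 × 7.4) = 7.5/37.00 = 0.2027
Since 0.2027 < 1, the system is STABLE.
The servers are busy 20.27% of the time.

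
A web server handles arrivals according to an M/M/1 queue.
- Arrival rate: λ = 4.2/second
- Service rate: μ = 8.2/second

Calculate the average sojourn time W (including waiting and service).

First, compute utilization: ρ = λ/μ = 4.2/8.2 = 0.5122
For M/M/1: W = 1/(μ-λ)
W = 1/(8.2-4.2) = 1/4.00
W = 0.2500 seconds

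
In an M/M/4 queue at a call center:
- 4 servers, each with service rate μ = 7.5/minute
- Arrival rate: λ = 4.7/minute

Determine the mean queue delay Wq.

Traffic intensity: ρ = λ/(cμ) = 4.7/(4×7.5) = 0.1567
Since ρ = 0.1567 < 1, system is stable.
Offered load a = λ/μ = cρ = 4.7/7.5 = 0.6267
P₀ = [ Σₙ₌₀^3 aⁿ/n! + a^4/(4!(1-ρ)) ]⁻¹
Σ = a^0/0! + a^1/1! + a^2/2! + a^3/3! = 1.0000 + 0.62667 + 0.19636 + 0.041016 = 1.8640
a^4/(4!(1-ρ)) = 0.15422/(24 × 0.84333) = 0.007620
P₀ = 1/(1.8640 + 0.007620) = 0.5343
Lq = P₀·a^4·ρ / (4!(1-ρ)²) = 0.53429 × 0.15422 × 0.15667 / (24 × 0.71121) = 0.0007563
Wq = Lq/λ = 0.0007563/4.7 = 0.0001609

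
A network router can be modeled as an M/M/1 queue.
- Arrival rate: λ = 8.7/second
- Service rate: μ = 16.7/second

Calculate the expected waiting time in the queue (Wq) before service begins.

First, compute utilization: ρ = λ/μ = 8.7/16.7 = 0.5210
For M/M/1: Wq = λ/(μ(μ-λ))
Wq = 8.7/(16.7 × (16.7-8.7))
Wq = 8.7/(16.7 × 8.00)
Wq = 0.06512 seconds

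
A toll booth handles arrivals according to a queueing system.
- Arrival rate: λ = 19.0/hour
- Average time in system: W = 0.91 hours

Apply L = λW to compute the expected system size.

Little's Law: L = λW
L = 19.0 × 0.91 = 17.2900 vehicles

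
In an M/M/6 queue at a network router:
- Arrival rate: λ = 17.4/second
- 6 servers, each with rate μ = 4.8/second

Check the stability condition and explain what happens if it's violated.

Stability requires ρ = λ/(cμ) < 1
ρ = 17.4/(6 × 4.8) = 17.4/28.80 = 0.6042
Since 0.6042 < 1, the system is STABLE.
The servers are busy 60.42% of the time.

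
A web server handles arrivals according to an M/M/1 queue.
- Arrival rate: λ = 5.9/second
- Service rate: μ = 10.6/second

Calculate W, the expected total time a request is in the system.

First, compute utilization: ρ = λ/μ = 5.9/10.6 = 0.5566
For M/M/1: W = 1/(μ-λ)
W = 1/(10.6-5.9) = 1/4.70
W = 0.2128 seconds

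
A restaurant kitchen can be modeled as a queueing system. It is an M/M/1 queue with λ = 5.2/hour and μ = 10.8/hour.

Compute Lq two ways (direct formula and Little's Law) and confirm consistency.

Method 1 (direct): Lq = λ²/(μ(μ-λ)) = 27.04/(10.8 × 5.60) = 0.4471

Method 2 (Little's Law):
W = 1/(μ-λ) = 1/5.60 = 0.17857
Wq = W - 1/μ = 0.17857 - 0.092593 = 0.08598
Lq = λWq = 5.2 × 0.08598 = 0.4471 ✔ (matches Method 1)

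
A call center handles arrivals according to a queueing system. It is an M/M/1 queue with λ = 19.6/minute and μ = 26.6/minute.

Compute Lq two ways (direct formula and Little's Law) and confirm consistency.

Method 1 (direct): Lq = λ²/(μ(μ-λ)) = 384.16/(26.6 × 7.00) = 2.0632

Method 2 (Little's Law):
W = 1/(μ-λ) = 1/7.00 = 0.142857
Wq = W - 1/μ = 0.142857 - 0.0375940 = 0.105263
Lq = λWq = 19.6 × 0.105263 = 2.0632 ✔ (matches Method 1)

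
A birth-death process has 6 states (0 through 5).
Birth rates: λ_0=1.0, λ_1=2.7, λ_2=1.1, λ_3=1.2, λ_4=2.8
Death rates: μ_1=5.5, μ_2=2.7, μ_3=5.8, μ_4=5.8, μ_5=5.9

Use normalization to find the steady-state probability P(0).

Ratios P(n)/P(0) = (λ₀···λₙ₋₁)/(μ₁···μₙ):
P(1)/P(0) = (1.0)/(5.5) = 0.1818
P(2)/P(0) = (1.0×2.7)/(5.5×2.7) = 0.1818
P(3)/P(0) = (1.0×2.7×1.1)/(5.5×2.7×5.8) = 0.03448
P(4)/P(0) = (1.0×2.7×1.1×1.2)/(5.5×2.7×5.8×5.8) = 0.007134
P(5)/P(0) = (1.0×2.7×1.1×1.2×2.8)/(5.5×2.7×5.8×5.8×5.9) = 0.003386

Normalization: ∑ P(n) = 1
P(0) × (1.0000 + 0.1818 + 0.1818 + 0.03448 + 0.007134 + 0.003386) = 1
P(0) × 1.4086 = 1
P(0) = 1/1.4086 = 0.7099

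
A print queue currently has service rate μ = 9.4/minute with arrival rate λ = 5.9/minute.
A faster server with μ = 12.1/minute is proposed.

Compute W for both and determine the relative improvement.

System 1: ρ₁ = 5.9/9.4 = 0.6277, W₁ = 1/(9.4-5.9) = 0.28571
System 2: ρ₂ = 5.9/12.1 = 0.4876, W₂ = 1/(12.1-5.9) = 0.16129
Improvement: (W₁-W₂)/W₁ = (0.28571-0.16129)/0.28571 = 43.55%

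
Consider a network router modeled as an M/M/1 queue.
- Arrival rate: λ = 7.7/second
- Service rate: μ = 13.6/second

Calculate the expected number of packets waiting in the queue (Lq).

ρ = λ/μ = 7.7/13.6 = 0.5662
For M/M/1: Lq = λ²/(μ(μ-λ))
Lq = 59.29/(13.6 × 5.90)
Lq = 0.7389 packets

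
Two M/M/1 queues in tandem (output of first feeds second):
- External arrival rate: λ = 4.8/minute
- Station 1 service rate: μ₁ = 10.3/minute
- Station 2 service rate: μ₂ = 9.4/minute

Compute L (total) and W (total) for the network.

By Jackson's theorem, each station behaves as independent M/M/1.
Station 1: ρ₁ = 4.8/10.3 = 0.4660, L₁ = ρ₁/(1-ρ₁) = λ/(μ₁-λ) = 4.8/5.50 = 0.8727
Station 2: ρ₂ = 4.8/9.4 = 0.5106, L₂ = ρ₂/(1-ρ₂) = λ/(μ₂-λ) = 4.8/4.60 = 1.0435
Total: L = L₁ + L₂ = 0.8727 + 1.0435 = 1.9162
W = L/λ = 1.9162/4.8 = 0.3992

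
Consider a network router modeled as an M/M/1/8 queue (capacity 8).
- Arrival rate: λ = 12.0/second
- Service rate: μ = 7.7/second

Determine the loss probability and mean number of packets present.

ρ = λ/μ = 12.0/7.7 = 1.55844
P₀ = (1-ρ)/(1-ρ^(K+1)) = (1-1.55844)/(1-1.55844^9) = -0.5584/-53.2264 = 0.01049
P_K = P₀×ρ^K = 0.010492 × 1.55844^8 = 0.010492 × 34.7953 = 0.3651
Blocking probability P_8 = 0.3651 (36.51%)
L = ρ[1 - (K+1)ρ^K + Kρ^(K+1)] / [(1-ρ)(1-ρ^(K+1))]
L = 1.55844 × (1 - 9×34.7953 + 8×54.2264) / ((1 - 1.55844) × (1 - 54.2264)) = 6.3784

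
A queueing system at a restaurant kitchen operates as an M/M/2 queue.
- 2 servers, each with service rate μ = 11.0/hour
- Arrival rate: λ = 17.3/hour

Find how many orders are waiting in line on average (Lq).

Traffic intensity: ρ = λ/(cμ) = 17.3/(2×11.0) = 0.7864
Since ρ = 0.7864 < 1, system is stable.
Offered load a = λ/μ = cρ = 17.3/11.0 = 1.5727
P₀ = [ Σₙ₌₀^1 aⁿ/n! + a^2/(2!(1-ρ)) ]⁻¹
Σ = a^0/0! + a^1/1! = 1.0000 + 1.5727 = 2.5727
a^2/(2!(1-ρ)) = 2.47347/(2 × 0.213636) = 5.7890
P₀ = 1/(2.5727 + 5.7890) = 0.1196
Lq = P₀·a^2·ρ / (2!(1-ρ)²) = 0.11959 × 2.4735 × 0.78636 / (2 × 0.045640) = 2.5483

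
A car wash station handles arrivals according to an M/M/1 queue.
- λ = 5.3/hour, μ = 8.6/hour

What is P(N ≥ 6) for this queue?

ρ = λ/μ = 5.3/8.6 = 0.61628
P(N ≥ n) = ρⁿ
P(N ≥ 6) = 0.61628^6
P(N ≥ 6) = 0.05479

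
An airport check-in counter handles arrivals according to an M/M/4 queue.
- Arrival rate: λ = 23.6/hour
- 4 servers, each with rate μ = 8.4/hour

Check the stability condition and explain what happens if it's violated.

Stability requires ρ = λ/(cμ) < 1
ρ = 23.6/(4 × 8.4) = 23.6/33.60 = 0.7024
Since 0.7024 < 1, the system is STABLE.
The servers are busy 70.24% of the time.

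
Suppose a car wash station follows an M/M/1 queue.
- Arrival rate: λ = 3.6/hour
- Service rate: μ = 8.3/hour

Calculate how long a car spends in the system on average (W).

First, compute utilization: ρ = λ/μ = 3.6/8.3 = 0.4337
For M/M/1: W = 1/(μ-λ)
W = 1/(8.3-3.6) = 1/4.70
W = 0.2128 hours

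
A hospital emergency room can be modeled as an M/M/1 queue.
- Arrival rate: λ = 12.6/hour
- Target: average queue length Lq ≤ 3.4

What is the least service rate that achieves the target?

For M/M/1: Lq = λ²/(μ(μ-λ))
Need Lq ≤ 3.4, i.e. μ(μ-λ) ≥ λ²/3.4
μ² - 12.6μ - 158.76/3.4 ≥ 0  →  μ² - 12.6μ - 46.69412 ≥ 0
Quadratic formula (positive root): μ = [λ + √(λ² + 4×46.69412)]/2
Discriminant: 158.76 + 4×46.69412 = 345.5365, √345.5365 = 18.5886
μ ≥ (12.6 + 18.5886)/2 = 15.5943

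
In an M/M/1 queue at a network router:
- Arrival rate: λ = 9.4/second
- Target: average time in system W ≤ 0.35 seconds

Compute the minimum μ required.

For M/M/1: W = 1/(μ-λ)
Need W ≤ 0.35, so 1/(μ-λ) ≤ 0.35
μ - λ ≥ 1/0.35 = 2.8571
μ ≥ 9.4 + 2.8571 = 12.2571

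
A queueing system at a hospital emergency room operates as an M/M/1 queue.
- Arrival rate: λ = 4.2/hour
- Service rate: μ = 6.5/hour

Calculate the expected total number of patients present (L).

ρ = λ/μ = 4.2/6.5 = 0.6462
For M/M/1: L = λ/(μ-λ)
L = 4.2/(6.5-4.2) = 4.2/2.30
L = 1.8261 patients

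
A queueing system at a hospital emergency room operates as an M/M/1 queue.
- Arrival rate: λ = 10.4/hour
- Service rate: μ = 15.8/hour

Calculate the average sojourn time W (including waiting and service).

First, compute utilization: ρ = λ/μ = 10.4/15.8 = 0.6582
For M/M/1: W = 1/(μ-λ)
W = 1/(15.8-10.4) = 1/5.40
W = 0.1852 hours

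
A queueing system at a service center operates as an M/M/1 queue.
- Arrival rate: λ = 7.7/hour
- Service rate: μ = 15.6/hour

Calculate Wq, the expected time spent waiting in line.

First, compute utilization: ρ = λ/μ = 7.7/15.6 = 0.4936
For M/M/1: Wq = λ/(μ(μ-λ))
Wq = 7.7/(15.6 × (15.6-7.7))
Wq = 7.7/(15.6 × 7.90)
Wq = 0.06248 hours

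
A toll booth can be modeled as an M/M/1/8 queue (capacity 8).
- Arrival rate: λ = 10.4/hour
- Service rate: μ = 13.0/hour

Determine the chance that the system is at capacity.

ρ = λ/μ = 10.4/13.0 = 0.8000
P₀ = (1-ρ)/(1-ρ^(K+1)) = (1-0.8000)/(1-0.8000^9) = 0.2000/0.8658 = 0.2310
P_K = P₀×ρ^K = 0.2310 × 0.8000^8 = 0.2310 × 0.1678 = 0.03876
Blocking probability = 3.88%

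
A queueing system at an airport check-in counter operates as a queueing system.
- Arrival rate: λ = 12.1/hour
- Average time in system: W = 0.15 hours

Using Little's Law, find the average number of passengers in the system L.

Little's Law: L = λW
L = 12.1 × 0.15 = 1.8150 passengers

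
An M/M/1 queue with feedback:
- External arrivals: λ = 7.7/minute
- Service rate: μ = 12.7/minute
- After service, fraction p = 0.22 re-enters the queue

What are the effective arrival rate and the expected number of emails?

Effective arrival rate: λ_eff = λ/(1-p) = 7.7/(1-0.22) = 7.7/0.78 = 9.8718
ρ = λ_eff/μ = 9.8718/12.7 = 0.77731
L = ρ/(1-ρ) = 0.77731/(1-0.77731) = 3.4905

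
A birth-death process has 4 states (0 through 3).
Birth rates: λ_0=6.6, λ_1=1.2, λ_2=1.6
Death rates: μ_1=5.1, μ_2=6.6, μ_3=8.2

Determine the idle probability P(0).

Ratios P(n)/P(0) = (λ₀···λₙ₋₁)/(μ₁···μₙ):
P(1)/P(0) = (6.6)/(5.1) = 1.2941
P(2)/P(0) = (6.6×1.2)/(5.1×6.6) = 0.2353
P(3)/P(0) = (6.6×1.2×1.6)/(5.1×6.6×8.2) = 0.04591

Normalization: ∑ P(n) = 1
P(0) × (1.0000 + 1.2941 + 0.2353 + 0.04591) = 1
P(0) × 2.5753 = 1
P(0) = 1/2.5753 = 0.3883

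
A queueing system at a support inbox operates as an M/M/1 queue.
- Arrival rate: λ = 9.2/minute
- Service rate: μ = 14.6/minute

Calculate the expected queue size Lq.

ρ = λ/μ = 9.2/14.6 = 0.6301
For M/M/1: Lq = λ²/(μ(μ-λ))
Lq = 84.64/(14.6 × 5.40)
Lq = 1.0736 emails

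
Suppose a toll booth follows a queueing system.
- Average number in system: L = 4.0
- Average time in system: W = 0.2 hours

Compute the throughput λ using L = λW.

Little's Law: L = λW, so λ = L/W
λ = 4.0/0.2 = 20.0000 vehicles/hour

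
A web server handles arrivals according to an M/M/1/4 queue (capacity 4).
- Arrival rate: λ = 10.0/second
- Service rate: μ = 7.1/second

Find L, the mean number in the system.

ρ = λ/μ = 10.0/7.1 = 1.40845
P₀ = (1-ρ)/(1-ρ^(K+1)) = (1-1.40845)/(1-1.40845^5) = -0.40845/-4.5425 = 0.08992
P_K = P₀×ρ^K = 0.089917 × 1.40845^4 = 0.089917 × 3.9352 = 0.3538
L = ρ[1 - (K+1)ρ^K + Kρ^(K+1)] / [(1-ρ)(1-ρ^(K+1))]
L = 1.40845 × (1 - 5×3.93519 + 4×5.54252) / ((1 - 1.40845) × (1 - 5.54252)) = 2.6524 requests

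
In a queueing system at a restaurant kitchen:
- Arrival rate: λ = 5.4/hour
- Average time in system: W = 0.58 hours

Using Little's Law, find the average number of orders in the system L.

Little's Law: L = λW
L = 5.4 × 0.58 = 3.1320 orders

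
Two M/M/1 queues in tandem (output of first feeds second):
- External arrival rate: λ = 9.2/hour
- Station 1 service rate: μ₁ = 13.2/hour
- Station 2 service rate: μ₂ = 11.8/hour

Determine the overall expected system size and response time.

By Jackson's theorem, each station behaves as independent M/M/1.
Station 1: ρ₁ = 9.2/13.2 = 0.6970, L₁ = ρ₁/(1-ρ₁) = λ/(μ₁-λ) = 9.2/4.00 = 2.3000
Station 2: ρ₂ = 9.2/11.8 = 0.7797, L₂ = ρ₂/(1-ρ₂) = λ/(μ₂-λ) = 9.2/2.60 = 3.5385
Total: L = L₁ + L₂ = 2.3000 + 3.5385 = 5.8385
W = L/λ = 5.8385/9.2 = 0.6346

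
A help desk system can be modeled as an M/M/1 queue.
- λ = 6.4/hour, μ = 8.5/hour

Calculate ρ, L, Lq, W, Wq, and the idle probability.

Step 1: ρ = λ/μ = 6.4/8.5 = 0.7529
Step 2: L = λ/(μ-λ) = 6.4/2.10 = 3.0476
Step 3: Lq = λ²/(μ(μ-λ)) = 40.96/(8.5×2.10) = 2.2947
Step 4: W = 1/(μ-λ) = 1/2.10 = 0.47619
Step 5: Wq = λ/(μ(μ-λ)) = 6.4/(8.5×2.10) = 0.3585
Step 6: P(0) = 1-ρ = 0.2471
Verify: L = λW = 6.4×0.47619 = 3.0476 ✔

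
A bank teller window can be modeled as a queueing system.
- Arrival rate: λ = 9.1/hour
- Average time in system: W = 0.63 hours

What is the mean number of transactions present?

Little's Law: L = λW
L = 9.1 × 0.63 = 5.7330 transactions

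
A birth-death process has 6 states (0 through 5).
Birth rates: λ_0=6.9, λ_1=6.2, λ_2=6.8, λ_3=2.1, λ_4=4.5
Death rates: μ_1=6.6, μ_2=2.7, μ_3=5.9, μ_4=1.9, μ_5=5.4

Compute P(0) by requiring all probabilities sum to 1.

Ratios P(n)/P(0) = (λ₀···λₙ₋₁)/(μ₁···μₙ):
P(1)/P(0) = (6.9)/(6.6) = 1.0455
P(2)/P(0) = (6.9×6.2)/(6.6×2.7) = 2.4007
P(3)/P(0) = (6.9×6.2×6.8)/(6.6×2.7×5.9) = 2.7669
P(4)/P(0) = (6.9×6.2×6.8×2.1)/(6.6×2.7×5.9×1.9) = 3.0581
P(5)/P(0) = (6.9×6.2×6.8×2.1×4.5)/(6.6×2.7×5.9×1.9×5.4) = 2.5484

Normalization: ∑ P(n) = 1
P(0) × (1.0000 + 1.0455 + 2.4007 + 2.7669 + 3.0581 + 2.5484) = 1
P(0) × 12.8196 = 1
P(0) = 1/12.8196 = 0.07801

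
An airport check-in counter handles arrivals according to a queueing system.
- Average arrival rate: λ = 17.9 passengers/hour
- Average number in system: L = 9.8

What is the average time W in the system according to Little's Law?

Little's Law: L = λW, so W = L/λ
W = 9.8/17.9 = 0.5475 hours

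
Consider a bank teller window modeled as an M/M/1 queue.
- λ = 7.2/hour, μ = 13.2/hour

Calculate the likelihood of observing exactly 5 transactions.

ρ = λ/μ = 7.2/13.2 = 0.5455
P(n) = (1-ρ)ρⁿ
P(5) = (1-0.5455) × 0.5455^5
P(5) = 0.4545 × 0.04830
P(5) = 0.02195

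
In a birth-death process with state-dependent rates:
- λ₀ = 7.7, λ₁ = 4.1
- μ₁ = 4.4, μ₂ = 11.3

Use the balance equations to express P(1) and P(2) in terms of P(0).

Balance equations:
State 0: λ₀P₀ = μ₁P₁ → P₁ = (λ₀/μ₁)P₀ = (7.7/4.4)P₀ = 1.7500P₀
State 1: P₂ = (λ₀λ₁)/(μ₁μ₂)P₀ = (7.7×4.1)/(4.4×11.3)P₀ = 0.6350P₀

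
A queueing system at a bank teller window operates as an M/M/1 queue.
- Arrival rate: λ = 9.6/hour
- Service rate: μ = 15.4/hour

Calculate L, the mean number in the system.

ρ = λ/μ = 9.6/15.4 = 0.6234
For M/M/1: L = λ/(μ-λ)
L = 9.6/(15.4-9.6) = 9.6/5.80
L = 1.6552 transactions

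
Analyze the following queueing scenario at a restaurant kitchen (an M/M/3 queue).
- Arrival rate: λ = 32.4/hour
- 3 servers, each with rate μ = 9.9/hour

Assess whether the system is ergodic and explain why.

Stability requires ρ = λ/(cμ) < 1
ρ = 32.4/(3 × 9.9) = 32.4/29.70 = 1.0909
Since 1.0909 ≥ 1, the system is UNSTABLE.
Need c > λ/μ = 32.4/9.9 = 3.27.
Minimum servers needed: c = 4.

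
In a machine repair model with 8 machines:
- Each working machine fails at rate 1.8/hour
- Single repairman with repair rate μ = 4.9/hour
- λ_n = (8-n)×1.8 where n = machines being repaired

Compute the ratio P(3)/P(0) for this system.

P(3)/P(0) = ∏_{i=0}^{3-1} λ_i/μ_{i+1}
= (8-0)×1.8/4.9 × (8-1)×1.8/4.9 × (8-2)×1.8/4.9
= 16.6559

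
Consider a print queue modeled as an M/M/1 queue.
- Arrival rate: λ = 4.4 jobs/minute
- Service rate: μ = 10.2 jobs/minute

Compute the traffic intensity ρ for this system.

Server utilization: ρ = λ/μ
ρ = 4.4/10.2 = 0.4314
The server is busy 43.14% of the time.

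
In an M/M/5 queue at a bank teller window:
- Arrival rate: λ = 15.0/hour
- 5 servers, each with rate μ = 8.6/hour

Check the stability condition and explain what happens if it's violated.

Stability requires ρ = λ/(cμ) < 1
ρ = 15.0/(5 × 8.6) = 15.0/43.00 = 0.3488
Since 0.3488 < 1, the system is STABLE.
The servers are busy 34.88% of the time.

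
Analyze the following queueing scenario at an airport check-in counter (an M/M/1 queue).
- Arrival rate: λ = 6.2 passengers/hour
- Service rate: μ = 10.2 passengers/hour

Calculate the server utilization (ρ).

Server utilization: ρ = λ/μ
ρ = 6.2/10.2 = 0.6078
The server is busy 60.78% of the time.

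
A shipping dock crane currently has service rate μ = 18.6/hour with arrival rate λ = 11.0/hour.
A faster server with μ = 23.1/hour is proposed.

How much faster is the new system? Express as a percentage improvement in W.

System 1: ρ₁ = 11.0/18.6 = 0.5914, W₁ = 1/(18.6-11.0) = 0.13158
System 2: ρ₂ = 11.0/23.1 = 0.4762, W₂ = 1/(23.1-11.0) = 0.082645
Improvement: (W₁-W₂)/W₁ = (0.13158-0.082645)/0.13158 = 37.19%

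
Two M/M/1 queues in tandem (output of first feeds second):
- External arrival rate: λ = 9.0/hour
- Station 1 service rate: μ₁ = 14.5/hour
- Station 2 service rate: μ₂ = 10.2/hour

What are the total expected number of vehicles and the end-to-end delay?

By Jackson's theorem, each station behaves as independent M/M/1.
Station 1: ρ₁ = 9.0/14.5 = 0.6207, L₁ = ρ₁/(1-ρ₁) = λ/(μ₁-λ) = 9.0/5.50 = 1.6364
Station 2: ρ₂ = 9.0/10.2 = 0.8824, L₂ = ρ₂/(1-ρ₂) = λ/(μ₂-λ) = 9.0/1.20 = 7.5000
Total: L = L₁ + L₂ = 1.6364 + 7.5000 = 9.1364
W = L/λ = 9.1364/9.0 = 1.0152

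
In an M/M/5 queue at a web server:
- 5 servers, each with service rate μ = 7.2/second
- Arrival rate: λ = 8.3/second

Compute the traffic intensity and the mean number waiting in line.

Traffic intensity: ρ = λ/(cμ) = 8.3/(5×7.2) = 0.2306
Since ρ = 0.2306 < 1, system is stable.
Offered load a = λ/μ = cρ = 8.3/7.2 = 1.1528
P₀ = [ Σₙ₌₀^4 aⁿ/n! + a^5/(5!(1-ρ)) ]⁻¹
Σ = a^0/0! + a^1/1! + a^2/2! + a^3/3! + a^4/4! = 1.0000 + 1.1528 + 0.6644 + 0.2553 + 0.07358 = 3.1461
a^5/(5!(1-ρ)) = 2.0358/(120 × 0.7694) = 0.02205
P₀ = 1/(3.1461 + 0.02205) = 0.3156
Lq = P₀·a^5·ρ / (5!(1-ρ)²) = 0.31564 × 2.0358 × 0.23056 / (120 × 0.59204) = 0.002085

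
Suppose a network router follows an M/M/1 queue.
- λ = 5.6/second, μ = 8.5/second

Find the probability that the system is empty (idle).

ρ = λ/μ = 5.6/8.5 = 0.6588
P(0) = 1 - ρ = 1 - 0.6588 = 0.3412
The server is idle 34.12% of the time.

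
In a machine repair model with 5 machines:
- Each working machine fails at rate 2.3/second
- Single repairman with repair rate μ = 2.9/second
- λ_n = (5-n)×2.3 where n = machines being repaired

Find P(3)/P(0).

P(3)/P(0) = ∏_{i=0}^{3-1} λ_i/μ_{i+1}
= (5-0)×2.3/2.9 × (5-1)×2.3/2.9 × (5-2)×2.3/2.9
= 29.9323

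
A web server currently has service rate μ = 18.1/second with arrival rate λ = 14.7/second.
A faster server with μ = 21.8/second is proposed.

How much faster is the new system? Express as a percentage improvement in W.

System 1: ρ₁ = 14.7/18.1 = 0.8122, W₁ = 1/(18.1-14.7) = 0.29412
System 2: ρ₂ = 14.7/21.8 = 0.6743, W₂ = 1/(21.8-14.7) = 0.14085
Improvement: (W₁-W₂)/W₁ = (0.29412-0.14085)/0.29412 = 52.11%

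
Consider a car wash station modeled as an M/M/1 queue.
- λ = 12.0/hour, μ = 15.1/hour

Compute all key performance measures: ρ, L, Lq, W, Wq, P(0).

Step 1: ρ = λ/μ = 12.0/15.1 = 0.7947
Step 2: L = λ/(μ-λ) = 12.0/3.10 = 3.8710
Step 3: Lq = λ²/(μ(μ-λ)) = 144.00/(15.1×3.10) = 3.0763
Step 4: W = 1/(μ-λ) = 1/3.10 = 0.32258
Step 5: Wq = λ/(μ(μ-λ)) = 12.0/(15.1×3.10) = 0.2564
Step 6: P(0) = 1-ρ = 0.2053
Verify: L = λW = 12.0×0.32258 = 3.8710 ✔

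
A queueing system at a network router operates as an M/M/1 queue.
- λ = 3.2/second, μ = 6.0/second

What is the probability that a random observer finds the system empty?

ρ = λ/μ = 3.2/6.0 = 0.5333
P(0) = 1 - ρ = 1 - 0.5333 = 0.4667
The server is idle 46.67% of the time.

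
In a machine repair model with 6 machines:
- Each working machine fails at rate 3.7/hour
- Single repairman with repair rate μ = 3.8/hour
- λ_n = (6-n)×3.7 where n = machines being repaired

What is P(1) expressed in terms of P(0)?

P(1)/P(0) = ∏_{i=0}^{1-1} λ_i/μ_{i+1}
= (6-0)×3.7/3.8
= 5.8421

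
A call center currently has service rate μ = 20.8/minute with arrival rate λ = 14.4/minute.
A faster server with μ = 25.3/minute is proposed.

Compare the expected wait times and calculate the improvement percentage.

System 1: ρ₁ = 14.4/20.8 = 0.6923, W₁ = 1/(20.8-14.4) = 0.15625
System 2: ρ₂ = 14.4/25.3 = 0.5692, W₂ = 1/(25.3-14.4) = 0.091743
Improvement: (W₁-W₂)/W₁ = (0.15625-0.091743)/0.15625 = 41.28%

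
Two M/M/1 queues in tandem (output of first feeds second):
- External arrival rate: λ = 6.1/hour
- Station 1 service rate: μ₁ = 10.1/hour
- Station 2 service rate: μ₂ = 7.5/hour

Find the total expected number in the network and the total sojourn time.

By Jackson's theorem, each station behaves as independent M/M/1.
Station 1: ρ₁ = 6.1/10.1 = 0.6040, L₁ = ρ₁/(1-ρ₁) = λ/(μ₁-λ) = 6.1/4.00 = 1.5250
Station 2: ρ₂ = 6.1/7.5 = 0.8133, L₂ = ρ₂/(1-ρ₂) = λ/(μ₂-λ) = 6.1/1.40 = 4.3571
Total: L = L₁ + L₂ = 1.5250 + 4.3571 = 5.8821
W = L/λ = 5.8821/6.1 = 0.9643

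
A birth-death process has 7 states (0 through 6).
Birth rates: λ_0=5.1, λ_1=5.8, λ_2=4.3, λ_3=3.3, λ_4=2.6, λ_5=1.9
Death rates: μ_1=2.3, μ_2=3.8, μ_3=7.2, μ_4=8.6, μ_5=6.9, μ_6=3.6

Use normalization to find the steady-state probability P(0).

Ratios P(n)/P(0) = (λ₀···λₙ₋₁)/(μ₁···μₙ):
P(1)/P(0) = (5.1)/(2.3) = 2.2174
P(2)/P(0) = (5.1×5.8)/(2.3×3.8) = 3.3844
P(3)/P(0) = (5.1×5.8×4.3)/(2.3×3.8×7.2) = 2.0213
P(4)/P(0) = (5.1×5.8×4.3×3.3)/(2.3×3.8×7.2×8.6) = 0.7756
P(5)/P(0) = (5.1×5.8×4.3×3.3×2.6)/(2.3×3.8×7.2×8.6×6.9) = 0.2923
P(6)/P(0) = (5.1×5.8×4.3×3.3×2.6×1.9)/(2.3×3.8×7.2×8.6×6.9×3.6) = 0.1542

Normalization: ∑ P(n) = 1
P(0) × (1.0000 + 2.2174 + 3.3844 + 2.0213 + 0.7756 + 0.2923 + 0.1542) = 1
P(0) × 9.8452 = 1
P(0) = 1/9.8452 = 0.1016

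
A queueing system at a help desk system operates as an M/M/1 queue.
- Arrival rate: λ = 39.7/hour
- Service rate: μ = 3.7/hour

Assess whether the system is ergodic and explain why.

Stability requires ρ = λ/(cμ) < 1
ρ = 39.7/(1 × 3.7) = 39.7/3.70 = 10.7297
Since 10.7297 ≥ 1, the system is UNSTABLE.
Queue grows without bound. Need μ > λ = 39.7.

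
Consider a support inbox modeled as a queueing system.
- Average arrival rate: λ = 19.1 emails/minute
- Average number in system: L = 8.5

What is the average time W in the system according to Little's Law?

Little's Law: L = λW, so W = L/λ
W = 8.5/19.1 = 0.4450 minutes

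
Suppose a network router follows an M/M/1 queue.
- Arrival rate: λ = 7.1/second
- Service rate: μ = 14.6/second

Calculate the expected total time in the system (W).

First, compute utilization: ρ = λ/μ = 7.1/14.6 = 0.4863
For M/M/1: W = 1/(μ-λ)
W = 1/(14.6-7.1) = 1/7.50
W = 0.1333 seconds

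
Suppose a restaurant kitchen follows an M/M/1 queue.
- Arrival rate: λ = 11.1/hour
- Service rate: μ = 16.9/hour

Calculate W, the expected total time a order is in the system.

First, compute utilization: ρ = λ/μ = 11.1/16.9 = 0.6568
For M/M/1: W = 1/(μ-λ)
W = 1/(16.9-11.1) = 1/5.80
W = 0.1724 hours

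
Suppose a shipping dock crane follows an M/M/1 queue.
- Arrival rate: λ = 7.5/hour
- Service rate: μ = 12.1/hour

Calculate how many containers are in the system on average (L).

ρ = λ/μ = 7.5/12.1 = 0.6198
For M/M/1: L = λ/(μ-λ)
L = 7.5/(12.1-7.5) = 7.5/4.60
L = 1.6304 containers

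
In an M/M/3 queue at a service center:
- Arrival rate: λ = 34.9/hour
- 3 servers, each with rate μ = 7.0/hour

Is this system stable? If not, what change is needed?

Stability requires ρ = λ/(cμ) < 1
ρ = 34.9/(3 × 7.0) = 34.9/21.00 = 1.6619
Since 1.6619 ≥ 1, the system is UNSTABLE.
Need c > λ/μ = 34.9/7.0 = 4.99.
Minimum servers needed: c = 5.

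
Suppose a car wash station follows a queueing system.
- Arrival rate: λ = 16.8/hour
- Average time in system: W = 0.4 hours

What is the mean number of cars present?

Little's Law: L = λW
L = 16.8 × 0.4 = 6.7200 cars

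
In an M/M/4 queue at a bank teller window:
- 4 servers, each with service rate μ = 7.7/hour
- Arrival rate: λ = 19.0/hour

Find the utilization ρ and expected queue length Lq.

Traffic intensity: ρ = λ/(cμ) = 19.0/(4×7.7) = 0.6169
Since ρ = 0.6169 < 1, system is stable.
Offered load a = λ/μ = cρ = 19.0/7.7 = 2.4675
P₀ = [ Σₙ₌₀^3 aⁿ/n! + a^4/(4!(1-ρ)) ]⁻¹
Σ = a^0/0! + a^1/1! + a^2/2! + a^3/3! = 1.0000 + 2.4675 + 3.0444 + 2.5040 = 9.0159
a^4/(4!(1-ρ)) = 37.0725/(24 × 0.38312) = 4.0319
P₀ = 1/(9.0159 + 4.0319) = 0.07664
Lq = P₀·a^4·ρ / (4!(1-ρ)²) = 0.0766413 × 37.0725 × 0.616883 / (24 × 0.146779) = 0.4976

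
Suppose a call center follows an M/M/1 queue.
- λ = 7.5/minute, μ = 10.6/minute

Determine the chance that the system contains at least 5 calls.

ρ = λ/μ = 7.5/10.6 = 0.7075
P(N ≥ n) = ρⁿ
P(N ≥ 5) = 0.7075^5
P(N ≥ 5) = 0.1773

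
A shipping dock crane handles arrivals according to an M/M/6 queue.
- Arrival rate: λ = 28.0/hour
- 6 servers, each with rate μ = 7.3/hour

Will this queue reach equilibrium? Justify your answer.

Stability requires ρ = λ/(cμ) < 1
ρ = 28.0/(6 × 7.3) = 28.0/43.80 = 0.6393
Since 0.6393 < 1, the system is STABLE.
The servers are busy 63.93% of the time.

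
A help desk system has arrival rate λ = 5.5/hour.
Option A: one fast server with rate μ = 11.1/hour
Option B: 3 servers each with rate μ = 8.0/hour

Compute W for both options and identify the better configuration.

Option A: single server μ = 11.1 (M/M/1)
  ρ_A = 5.5/11.1 = 0.4955
  W_A = 1/(μ-λ) = 1/(11.1-5.5) = 1/5.60 = 0.1786

Option B: 3 servers μ = 8.0 (M/M/3)
  ρ_B = λ/(cμ) = 5.5/(3×8.0) = 0.2292
  Offered load a = λ/μ = cρ = 5.5/8.0 = 0.6875
  P₀ = [ Σₙ₌₀^2 aⁿ/n! + a^3/(3!(1-ρ)) ]⁻¹
  Σ = a^0/0! + a^1/1! + a^2/2! = 1.0000 + 0.6875 + 0.2363 = 1.9238
  a^3/(3!(1-ρ)) = 0.32495/(6 × 0.77083) = 0.07026
  P₀ = 1/(1.9238 + 0.07026) = 0.5015
  Lq = P₀·a^3·ρ / (3!(1-ρ)²) = 0.501482 × 0.324951 × 0.229167 / (6 × 0.594184) = 0.01047
  Wq_B = Lq/λ = 0.010475/5.5 = 0.001905
  W_B = Wq_B + 1/μ = 0.001905 + 0.1250 = 0.1269

Since W_B = 0.1269 < W_A = 0.1786, Option B (multiple servers) has the shorter time in system.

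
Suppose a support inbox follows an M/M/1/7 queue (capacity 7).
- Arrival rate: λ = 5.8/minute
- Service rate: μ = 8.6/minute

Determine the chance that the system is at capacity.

ρ = λ/μ = 5.8/8.6 = 0.67442
P₀ = (1-ρ)/(1-ρ^(K+1)) = (1-0.67442)/(1-0.67442^8) = 0.32558/0.95720 = 0.3401
P_K = P₀×ρ^K = 0.34014 × 0.67442^7 = 0.34014 × 0.063462 = 0.02159
Blocking probability = 2.16%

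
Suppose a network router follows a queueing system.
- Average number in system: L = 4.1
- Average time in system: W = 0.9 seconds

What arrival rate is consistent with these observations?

Little's Law: L = λW, so λ = L/W
λ = 4.1/0.9 = 4.5556 packets/second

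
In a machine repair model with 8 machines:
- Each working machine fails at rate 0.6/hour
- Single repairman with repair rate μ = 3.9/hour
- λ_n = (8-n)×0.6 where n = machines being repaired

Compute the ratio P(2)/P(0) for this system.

P(2)/P(0) = ∏_{i=0}^{2-1} λ_i/μ_{i+1}
= (8-0)×0.6/3.9 × (8-1)×0.6/3.9
= 1.3254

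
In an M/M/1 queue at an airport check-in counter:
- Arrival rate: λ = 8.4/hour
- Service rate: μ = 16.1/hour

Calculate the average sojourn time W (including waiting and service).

First, compute utilization: ρ = λ/μ = 8.4/16.1 = 0.5217
For M/M/1: W = 1/(μ-λ)
W = 1/(16.1-8.4) = 1/7.70
W = 0.1299 hours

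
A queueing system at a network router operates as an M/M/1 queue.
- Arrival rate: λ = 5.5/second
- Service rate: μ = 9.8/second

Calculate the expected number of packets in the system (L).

ρ = λ/μ = 5.5/9.8 = 0.5612
For M/M/1: L = λ/(μ-λ)
L = 5.5/(9.8-5.5) = 5.5/4.30
L = 1.2791 packets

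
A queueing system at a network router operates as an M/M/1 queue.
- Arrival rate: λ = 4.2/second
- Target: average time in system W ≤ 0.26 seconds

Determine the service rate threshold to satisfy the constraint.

For M/M/1: W = 1/(μ-λ)
Need W ≤ 0.26, so 1/(μ-λ) ≤ 0.26
μ - λ ≥ 1/0.26 = 3.8462
μ ≥ 4.2 + 3.8462 = 8.0462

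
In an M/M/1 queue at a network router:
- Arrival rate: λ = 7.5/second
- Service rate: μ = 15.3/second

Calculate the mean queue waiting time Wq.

First, compute utilization: ρ = λ/μ = 7.5/15.3 = 0.4902
For M/M/1: Wq = λ/(μ(μ-λ))
Wq = 7.5/(15.3 × (15.3-7.5))
Wq = 7.5/(15.3 × 7.80)
Wq = 0.06285 seconds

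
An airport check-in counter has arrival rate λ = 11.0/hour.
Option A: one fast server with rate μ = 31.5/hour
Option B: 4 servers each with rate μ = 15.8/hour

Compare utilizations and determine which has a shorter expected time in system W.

Option A: single server μ = 31.5 (M/M/1)
  ρ_A = 11.0/31.5 = 0.3492
  W_A = 1/(μ-λ) = 1/(31.5-11.0) = 1/20.50 = 0.04878

Option B: 4 servers μ = 15.8 (M/M/4)
  ρ_B = λ/(cμ) = 11.0/(4×15.8) = 0.1741
  Offered load a = λ/μ = cρ = 11.0/15.8 = 0.6962
  P₀ = [ Σₙ₌₀^3 aⁿ/n! + a^4/(4!(1-ρ)) ]⁻¹
  Σ = a^0/0! + a^1/1! + a^2/2! + a^3/3! = 1.0000 + 0.69620 + 0.24235 + 0.056241 = 1.9948
  a^4/(4!(1-ρ)) = 0.2349/(24 × 0.8259) = 0.01185
  P₀ = 1/(1.9948 + 0.01185) = 0.4983
  Lq = P₀·a^4·ρ / (4!(1-ρ)²) = 0.4983 × 0.2349 × 0.1741 / (24 × 0.6822) = 0.001245
  Wq_B = Lq/λ = 0.0012446/11.0 = 0.0001131
  W_B = Wq_B + 1/μ = 0.0001131 + 0.06329 = 0.06340

Since W_A = 0.04878 < W_B = 0.06340, Option A (single fast server) has the shorter time in system.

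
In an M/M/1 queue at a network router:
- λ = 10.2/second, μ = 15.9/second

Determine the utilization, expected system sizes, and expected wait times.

Step 1: ρ = λ/μ = 10.2/15.9 = 0.6415
Step 2: L = λ/(μ-λ) = 10.2/5.70 = 1.7895
Step 3: Lq = λ²/(μ(μ-λ)) = 104.04/(15.9×5.70) = 1.1480
Step 4: W = 1/(μ-λ) = 1/5.70 = 0.17544
Step 5: Wq = λ/(μ(μ-λ)) = 10.2/(15.9×5.70) = 0.1125
Step 6: P(0) = 1-ρ = 0.3585
Verify: L = λW = 10.2×0.17544 = 1.7895 ✔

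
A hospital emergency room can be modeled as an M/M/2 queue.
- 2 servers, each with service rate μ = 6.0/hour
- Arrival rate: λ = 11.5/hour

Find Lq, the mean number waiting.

Traffic intensity: ρ = λ/(cμ) = 11.5/(2×6.0) = 0.9583
Since ρ = 0.9583 < 1, system is stable.
Offered load a = λ/μ = cρ = 11.5/6.0 = 1.9167
P₀ = [ Σₙ₌₀^1 aⁿ/n! + a^2/(2!(1-ρ)) ]⁻¹
Σ = a^0/0! + a^1/1! = 1.0000 + 1.9167 = 2.9167
a^2/(2!(1-ρ)) = 3.67361/(2 × 0.0416667) = 44.0833
P₀ = 1/(2.9167 + 44.0833) = 0.02128
Lq = P₀·a^2·ρ / (2!(1-ρ)²) = 0.0212766 × 3.67361 × 0.958333 / (2 × 0.00173611) = 21.5727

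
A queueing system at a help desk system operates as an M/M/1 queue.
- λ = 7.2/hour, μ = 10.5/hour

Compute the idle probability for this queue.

ρ = λ/μ = 7.2/10.5 = 0.6857
P(0) = 1 - ρ = 1 - 0.6857 = 0.3143
The server is idle 31.43% of the time.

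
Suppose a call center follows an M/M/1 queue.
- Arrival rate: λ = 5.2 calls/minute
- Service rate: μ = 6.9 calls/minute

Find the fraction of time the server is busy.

Server utilization: ρ = λ/μ
ρ = 5.2/6.9 = 0.7536
The server is busy 75.36% of the time.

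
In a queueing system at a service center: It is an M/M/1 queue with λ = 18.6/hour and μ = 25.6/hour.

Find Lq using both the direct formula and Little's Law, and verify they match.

Method 1 (direct): Lq = λ²/(μ(μ-λ)) = 345.96/(25.6 × 7.00) = 1.9306

Method 2 (Little's Law):
W = 1/(μ-λ) = 1/7.00 = 0.142857
Wq = W - 1/μ = 0.142857 - 0.0390625 = 0.103795
Lq = λWq = 18.6 × 0.103795 = 1.9306 ✔ (matches Method 1)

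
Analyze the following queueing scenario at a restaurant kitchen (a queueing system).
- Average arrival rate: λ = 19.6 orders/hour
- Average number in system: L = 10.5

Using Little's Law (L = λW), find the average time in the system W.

Little's Law: L = λW, so W = L/λ
W = 10.5/19.6 = 0.5357 hours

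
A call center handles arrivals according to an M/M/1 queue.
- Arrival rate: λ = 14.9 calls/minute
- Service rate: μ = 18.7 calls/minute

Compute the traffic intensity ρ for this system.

Server utilization: ρ = λ/μ
ρ = 14.9/18.7 = 0.7968
The server is busy 79.68% of the time.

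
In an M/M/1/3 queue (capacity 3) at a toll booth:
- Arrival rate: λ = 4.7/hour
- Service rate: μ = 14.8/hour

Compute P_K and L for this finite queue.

ρ = λ/μ = 4.7/14.8 = 0.317568
P₀ = (1-ρ)/(1-ρ^(K+1)) = (1-0.317568)/(1-0.317568^4) = 0.6824/0.9898 = 0.6894
P_K = P₀×ρ^K = 0.6894 × 0.317568^3 = 0.6894 × 0.03203 = 0.02208
Blocking probability P_3 = 0.02208 (2.21%)
L = ρ[1 - (K+1)ρ^K + Kρ^(K+1)] / [(1-ρ)(1-ρ^(K+1))]
L = 0.317568 × (1 - 4×0.03203 + 3×0.01017) / ((1 - 0.317568) × (1 - 0.01017)) = 0.4242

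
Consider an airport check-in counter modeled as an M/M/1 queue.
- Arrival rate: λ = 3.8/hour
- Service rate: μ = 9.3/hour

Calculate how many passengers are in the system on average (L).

ρ = λ/μ = 3.8/9.3 = 0.4086
For M/M/1: L = λ/(μ-λ)
L = 3.8/(9.3-3.8) = 3.8/5.50
L = 0.6909 passengers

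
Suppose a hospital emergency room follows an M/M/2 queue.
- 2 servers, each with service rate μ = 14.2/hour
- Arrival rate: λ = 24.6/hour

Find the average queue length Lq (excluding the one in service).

Traffic intensity: ρ = λ/(cμ) = 24.6/(2×14.2) = 0.8662
Since ρ = 0.8662 < 1, system is stable.
Offered load a = λ/μ = cρ = 24.6/14.2 = 1.7324
P₀ = [ Σₙ₌₀^1 aⁿ/n! + a^2/(2!(1-ρ)) ]⁻¹
Σ = a^0/0! + a^1/1! = 1.0000 + 1.7324 = 2.7324
a^2/(2!(1-ρ)) = 3.00119/(2 × 0.133803) = 11.2150
P₀ = 1/(2.7324 + 11.2150) = 0.07170
Lq = P₀·a^2·ρ / (2!(1-ρ)²) = 0.0716981 × 3.00119 × 0.866197 / (2 × 0.0179032) = 5.2054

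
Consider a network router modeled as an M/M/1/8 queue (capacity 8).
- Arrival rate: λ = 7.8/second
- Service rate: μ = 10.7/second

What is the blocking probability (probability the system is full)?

ρ = λ/μ = 7.8/10.7 = 0.72897
P₀ = (1-ρ)/(1-ρ^(K+1)) = (1-0.72897)/(1-0.72897^9) = 0.27103/0.94187 = 0.2878
P_K = P₀×ρ^K = 0.2878 × 0.72897^8 = 0.2878 × 0.07974 = 0.02295
Blocking probability = 2.29%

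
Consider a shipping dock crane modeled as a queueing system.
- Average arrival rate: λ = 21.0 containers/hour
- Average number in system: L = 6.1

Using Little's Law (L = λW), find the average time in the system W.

Little's Law: L = λW, so W = L/λ
W = 6.1/21.0 = 0.2905 hours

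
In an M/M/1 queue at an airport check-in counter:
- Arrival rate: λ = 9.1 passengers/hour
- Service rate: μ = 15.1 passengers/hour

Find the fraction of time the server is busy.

Server utilization: ρ = λ/μ
ρ = 9.1/15.1 = 0.6026
The server is busy 60.26% of the time.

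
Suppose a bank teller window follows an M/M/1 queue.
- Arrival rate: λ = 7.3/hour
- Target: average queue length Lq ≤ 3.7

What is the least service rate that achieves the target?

For M/M/1: Lq = λ²/(μ(μ-λ))
Need Lq ≤ 3.7, i.e. μ(μ-λ) ≥ λ²/3.7
μ² - 7.3μ - 53.29/3.7 ≥ 0  →  μ² - 7.3μ - 14.402703 ≥ 0
Quadratic formula (positive root): μ = [λ + √(λ² + 4×14.402703)]/2
Discriminant: 53.29 + 4×14.402703 = 110.90081, √110.90081 = 10.53095
μ ≥ (7.3 + 10.53095)/2 = 8.9155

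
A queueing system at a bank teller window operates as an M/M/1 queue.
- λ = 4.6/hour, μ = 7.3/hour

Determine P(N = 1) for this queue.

ρ = λ/μ = 4.6/7.3 = 0.6301
P(n) = (1-ρ)ρⁿ
P(1) = (1-0.6301) × 0.6301^1
P(1) = 0.3699 × 0.6301
P(1) = 0.2331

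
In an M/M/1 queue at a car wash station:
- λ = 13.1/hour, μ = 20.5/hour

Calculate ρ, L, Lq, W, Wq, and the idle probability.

Step 1: ρ = λ/μ = 13.1/20.5 = 0.6390
Step 2: L = λ/(μ-λ) = 13.1/7.40 = 1.7703
Step 3: Lq = λ²/(μ(μ-λ)) = 171.61/(20.5×7.40) = 1.1312
Step 4: W = 1/(μ-λ) = 1/7.40 = 0.13514
Step 5: Wq = λ/(μ(μ-λ)) = 13.1/(20.5×7.40) = 0.08635
Step 6: P(0) = 1-ρ = 0.3610
Verify: L = λW = 13.1×0.13514 = 1.7703 ✔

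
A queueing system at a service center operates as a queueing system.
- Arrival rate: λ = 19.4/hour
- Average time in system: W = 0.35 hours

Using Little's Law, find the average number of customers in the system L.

Little's Law: L = λW
L = 19.4 × 0.35 = 6.7900 customers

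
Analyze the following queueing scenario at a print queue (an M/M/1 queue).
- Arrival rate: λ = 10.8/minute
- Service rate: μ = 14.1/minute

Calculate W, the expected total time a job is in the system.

First, compute utilization: ρ = λ/μ = 10.8/14.1 = 0.7660
For M/M/1: W = 1/(μ-λ)
W = 1/(14.1-10.8) = 1/3.30
W = 0.3030 minutes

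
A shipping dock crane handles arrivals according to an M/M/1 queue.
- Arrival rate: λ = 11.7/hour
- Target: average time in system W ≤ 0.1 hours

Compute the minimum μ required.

For M/M/1: W = 1/(μ-λ)
Need W ≤ 0.1, so 1/(μ-λ) ≤ 0.1
μ - λ ≥ 1/0.1 = 10.0000
μ ≥ 11.7 + 10.0000 = 21.7000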